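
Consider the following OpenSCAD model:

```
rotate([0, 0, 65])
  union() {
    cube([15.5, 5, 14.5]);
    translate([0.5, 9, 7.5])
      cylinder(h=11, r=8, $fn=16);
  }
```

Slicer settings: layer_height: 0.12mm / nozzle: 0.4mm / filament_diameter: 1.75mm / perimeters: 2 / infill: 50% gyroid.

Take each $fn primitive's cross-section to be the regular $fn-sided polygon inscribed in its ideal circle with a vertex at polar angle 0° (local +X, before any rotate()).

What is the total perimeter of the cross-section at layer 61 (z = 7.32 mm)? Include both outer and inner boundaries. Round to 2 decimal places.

At z = 7.32 mm: the cube (footprint 15.5×5) is included at this height (perimeter 41.00 mm); the cylinder at (0.5, 9) does not reach this height (z outside [7.5, 18.5]); Merging all regions: only the 15.5×5 cube is present, so the union is just that shape — boundary = 41.00 mm; (rotated 65° about Z; rotation is an isometry so areas/perimeters/island counts are preserved). Overall, the cross-section is a single solid region. Total boundary length (outer) = 41.00 mm.

41.00 mm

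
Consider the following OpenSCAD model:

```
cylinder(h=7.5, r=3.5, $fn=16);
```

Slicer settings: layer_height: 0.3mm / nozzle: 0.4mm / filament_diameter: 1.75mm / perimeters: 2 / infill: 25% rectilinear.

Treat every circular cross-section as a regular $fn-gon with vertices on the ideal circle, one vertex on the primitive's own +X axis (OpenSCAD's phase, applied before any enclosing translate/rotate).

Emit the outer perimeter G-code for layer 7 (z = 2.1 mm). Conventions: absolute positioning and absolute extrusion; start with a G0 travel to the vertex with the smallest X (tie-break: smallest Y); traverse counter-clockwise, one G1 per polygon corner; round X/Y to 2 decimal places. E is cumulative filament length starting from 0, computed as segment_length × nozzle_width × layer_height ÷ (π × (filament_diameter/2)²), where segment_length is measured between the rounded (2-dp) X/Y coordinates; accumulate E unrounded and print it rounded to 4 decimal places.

G0 X-3.50 Y0.00 Z2.10
G1 X-3.23 Y-1.34 E0.0682
G1 X-2.47 Y-2.47 E0.1361
G1 X-1.34 Y-3.23 E0.2041
G1 X0.00 Y-3.50 E0.2723
G1 X1.34 Y-3.23 E0.3405
G1 X2.47 Y-2.47 E0.4084
G1 X3.23 Y-1.34 E0.4764
G1 X3.50 Y0.00 E0.5445
G1 X3.23 Y1.34 E0.6127
G1 X2.47 Y2.47 E0.6807
G1 X1.34 Y3.23 E0.7486
G1 X0.00 Y3.50 E0.8168
G1 X-1.34 Y3.23 E0.8850
G1 X-2.47 Y2.47 E0.9530
G1 X-3.23 Y1.34 E1.0209
G1 X-3.50 Y0.00 E1.0891

At z = 2.1 mm: the r=3.5 cylinder gives a regular 16-gon of circumradius 3.5 (constant along its height). The outline is a single polygon with 16 vertices. Extrusion per mm of travel: 0.4 × 0.3 / (π × 0.875²) = 0.049890. Accumulating E over each segment gives final E = 1.0891.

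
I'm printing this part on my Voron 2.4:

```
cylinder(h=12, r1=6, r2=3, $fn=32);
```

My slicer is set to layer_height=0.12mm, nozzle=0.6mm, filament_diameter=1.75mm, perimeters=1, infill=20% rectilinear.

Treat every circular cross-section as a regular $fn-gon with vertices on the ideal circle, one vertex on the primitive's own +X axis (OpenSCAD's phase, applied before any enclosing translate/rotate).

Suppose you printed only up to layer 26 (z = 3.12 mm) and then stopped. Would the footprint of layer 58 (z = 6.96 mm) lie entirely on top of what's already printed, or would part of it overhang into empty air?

Compare the two slices. At z = 3.12: the cone (r1=6→r2=3) has section circumradius 5.220 here — a regular 32-gon (area = (32/2)·5.220²·sin(360°/32) = 85.05 mm²). At z = 6.96: the cone: at t=0.580 of its height the radius interpolates to r₁+(r₂−r₁)t = 4.260, giving a regular 32-gon of that circumradius (area = (32/2)·4.260²·sin(360°/32) = 56.65 mm²). Checking containment: the cross-section at z = 6.96 is a subset of the cross-section at z = 3.12.

entirely on top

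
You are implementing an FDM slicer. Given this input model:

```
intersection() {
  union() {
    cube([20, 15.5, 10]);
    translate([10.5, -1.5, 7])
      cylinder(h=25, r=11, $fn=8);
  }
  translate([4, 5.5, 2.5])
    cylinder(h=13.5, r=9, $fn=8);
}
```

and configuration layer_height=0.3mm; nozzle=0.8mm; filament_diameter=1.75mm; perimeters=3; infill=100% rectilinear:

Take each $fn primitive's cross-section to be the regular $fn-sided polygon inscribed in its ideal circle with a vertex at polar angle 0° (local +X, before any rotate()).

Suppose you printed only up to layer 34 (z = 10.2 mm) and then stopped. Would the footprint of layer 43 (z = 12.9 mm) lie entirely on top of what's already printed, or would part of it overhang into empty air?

entirely on top

Compare the two slices. At z = 10.2: the cube is absent (z outside [0, 10]); the r=11 cylinder at (10.5, -1.5) gives a regular 8-gon of circumradius 11 (constant along its height) (area = (8/2)·11.000²·sin(360°/8) = 342.24 mm²); Merging all regions: only the r=11 cylinder at (10.5, -1.5) is present, so the union is just that shape — area = 342.24 mm²; the cylinder at (4, 5.5): section is a regular 8-gon, circumradius r=9 (area = (8/2)·9.000²·sin(360°/8) = 229.10 mm²); Taking the intersection: the r=9 cylinder at (4, 5.5) partially overlaps that combined region; clipping to the common part keeps 108.65 mm² — area = 108.65 mm². At z = 12.9: the cube is not intersected at this z (z outside [0, 10]); the r=11 cylinder at (10.5, -1.5) gives a regular 8-gon of circumradius 11 (constant along its height) (area = (8/2)·11.000²·sin(360°/8) = 342.24 mm²); Taking the union: only the r=11 cylinder at (10.5, -1.5) is present, so the union is just that shape — area = 342.24 mm²; the cylinder at (4, 5.5): section is a regular 8-gon, circumradius r=9 (area = (8/2)·9.000²·sin(360°/8) = 229.10 mm²); After intersecting: the r=9 cylinder at (4, 5.5) partially overlaps the result so far; clipping to the common part keeps 108.65 mm² — area = 108.65 mm². Checking containment: the cross-section at z = 12.9 is a subset of the cross-section at z = 10.2.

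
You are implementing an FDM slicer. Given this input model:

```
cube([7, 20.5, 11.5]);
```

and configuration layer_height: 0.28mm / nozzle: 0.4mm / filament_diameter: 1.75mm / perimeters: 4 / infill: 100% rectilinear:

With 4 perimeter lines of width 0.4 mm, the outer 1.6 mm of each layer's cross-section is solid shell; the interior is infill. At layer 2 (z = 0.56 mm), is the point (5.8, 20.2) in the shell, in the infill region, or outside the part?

shell

At z = 0.56 mm: the cube (footprint 7×20.5) is included at this height. Overall, the cross-section is a single solid region. The nearest boundary edge runs (7.00, 20.50)→(0.00, 20.50); distance from the point to it = 0.30 mm. The point is inside the cross-section, 0.30 mm from the nearest boundary — within the 1.6 mm shell band (4 × 0.4).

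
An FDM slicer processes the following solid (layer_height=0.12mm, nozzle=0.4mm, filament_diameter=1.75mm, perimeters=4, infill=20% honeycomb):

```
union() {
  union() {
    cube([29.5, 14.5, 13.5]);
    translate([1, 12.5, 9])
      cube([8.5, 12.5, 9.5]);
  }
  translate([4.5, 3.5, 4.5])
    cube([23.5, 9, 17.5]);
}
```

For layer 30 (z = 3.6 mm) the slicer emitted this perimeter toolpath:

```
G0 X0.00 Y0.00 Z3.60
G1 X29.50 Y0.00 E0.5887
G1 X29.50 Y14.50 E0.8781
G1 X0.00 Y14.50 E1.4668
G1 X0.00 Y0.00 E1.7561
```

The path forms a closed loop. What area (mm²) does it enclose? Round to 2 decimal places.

Apply the shoelace formula to the sequence of (X, Y) vertices; enclosed area = 427.75 mm².

427.75 mm²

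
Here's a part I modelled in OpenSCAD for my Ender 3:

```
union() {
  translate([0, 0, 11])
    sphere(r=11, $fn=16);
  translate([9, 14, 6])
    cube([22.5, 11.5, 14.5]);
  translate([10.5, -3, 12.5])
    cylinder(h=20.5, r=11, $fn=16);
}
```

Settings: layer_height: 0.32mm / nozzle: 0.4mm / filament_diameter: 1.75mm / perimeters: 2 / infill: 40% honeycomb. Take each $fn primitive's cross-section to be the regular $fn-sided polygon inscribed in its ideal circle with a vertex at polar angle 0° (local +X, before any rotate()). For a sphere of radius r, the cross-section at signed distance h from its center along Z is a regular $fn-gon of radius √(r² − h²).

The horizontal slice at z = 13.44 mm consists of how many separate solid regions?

At z = 13.44 mm: the r=11 sphere slices to a regular 16-gon of circumradius 10.726 (√(r²−h²) with h=2.44 from center); the cube at (9, 14) is present — its section is the full 22.5×11.5 rectangle; the r=11 cylinder at (10.5, -3) contributes a regular 16-gon of circumradius 11; Taking the union: the regions partially overlap (shared area 137.60 mm²), so overlapping operands fuse into one piece — 2 connected regions. The result has 2 disconnected regions.

2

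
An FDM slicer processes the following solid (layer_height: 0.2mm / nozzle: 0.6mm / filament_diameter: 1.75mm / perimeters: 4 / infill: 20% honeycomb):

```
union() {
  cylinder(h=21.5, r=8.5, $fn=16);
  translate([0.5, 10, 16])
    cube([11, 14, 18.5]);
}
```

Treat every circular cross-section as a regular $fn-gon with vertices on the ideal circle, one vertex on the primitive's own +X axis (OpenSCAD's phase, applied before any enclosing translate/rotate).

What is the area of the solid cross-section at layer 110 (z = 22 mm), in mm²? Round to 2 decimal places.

At z = 22 mm: the cylinder is absent (z outside [0, 21.5]); the cube at (0.5, 10) (footprint 11×14) is included at this height (area 154.00 mm²); Taking the union: only the 11×14 cube at (0.5, 10) is present, so the union is just that shape — area = 154.00 mm². Overall, the cross-section is a single solid region. Net area = 154.00 mm².

154.00 mm²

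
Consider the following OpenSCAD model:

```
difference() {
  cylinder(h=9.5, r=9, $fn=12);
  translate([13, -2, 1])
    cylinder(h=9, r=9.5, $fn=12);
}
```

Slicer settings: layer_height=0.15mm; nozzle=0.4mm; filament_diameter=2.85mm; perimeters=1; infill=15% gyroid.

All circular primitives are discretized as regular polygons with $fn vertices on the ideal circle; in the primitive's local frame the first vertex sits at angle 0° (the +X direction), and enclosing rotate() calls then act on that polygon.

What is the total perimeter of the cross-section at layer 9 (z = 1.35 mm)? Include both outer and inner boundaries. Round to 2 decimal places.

At z = 1.35 mm: the r=9 cylinder contributes a regular 12-gon of circumradius 9 (perimeter = 2·12·9.000·sin(180°/12) = 55.90 mm); the r=9.5 cylinder at (13, -2) contributes a regular 12-gon of circumradius 9.5 (perimeter = 2·12·9.500·sin(180°/12) = 59.01 mm); Taking the first minus the rest: starting from the r=9 cylinder, the r=9.5 cylinder at (13, -2) partially overlaps it — only the 41.95 mm² overlap (of its 270.75 mm²) is removed, clipping the outline — boundary = 55.72 mm. Overall, the cross-section is a single solid region. Total boundary length (outer) = 55.72 mm.

55.72 mm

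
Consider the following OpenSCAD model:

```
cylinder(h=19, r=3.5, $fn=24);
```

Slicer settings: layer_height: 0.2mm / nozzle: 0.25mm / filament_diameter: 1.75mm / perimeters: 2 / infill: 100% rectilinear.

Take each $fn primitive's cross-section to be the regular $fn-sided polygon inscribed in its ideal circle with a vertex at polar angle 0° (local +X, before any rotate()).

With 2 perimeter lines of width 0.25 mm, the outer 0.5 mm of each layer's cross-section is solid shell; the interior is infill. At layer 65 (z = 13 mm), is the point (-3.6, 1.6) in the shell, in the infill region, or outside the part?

outside

At z = 13 mm: the r=3.5 cylinder contributes a regular 24-gon of circumradius 3.5. Overall, the cross-section is a single solid region. The nearest boundary edge runs (-3.03, 1.75)→(-3.38, 0.91); distance from the point to it = 0.47 mm. The point is not inside any of the regions above, so it lies outside the cross-section (0.47 mm from the nearest boundary).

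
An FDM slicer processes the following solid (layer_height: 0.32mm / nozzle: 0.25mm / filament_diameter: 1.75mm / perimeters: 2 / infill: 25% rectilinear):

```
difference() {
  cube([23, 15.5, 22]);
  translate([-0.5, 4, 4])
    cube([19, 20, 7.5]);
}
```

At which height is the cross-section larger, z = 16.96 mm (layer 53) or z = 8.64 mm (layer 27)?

Layer 53 (z = 16.96): the cube (footprint 23×15.5) is included at this height (area 356.50 mm²); the cube at (-0.5, 4) is not intersected at this z (z outside [4, 11.5]); Subtracting the remaining from the first: none of the subtracted shapes is present at this height, so the 23×15.5 cube is unchanged — area = 356.50 mm². So its area = 356.50 mm². Layer 27 (z = 8.64): the 23×15.5 cube contributes its full rectangle (area 356.50 mm²); the cube at (-0.5, 4) is present — its section is the full 19×20 rectangle (area 380.00 mm²); Taking the first minus the rest: starting from the 23×15.5 cube (356.50 mm²), the 19×20 cube at (-0.5, 4) partially overlaps it — only the 212.75 mm² overlap (of its 380.00 mm²) is removed, clipping the outline — area = 143.75 mm². So its area = 143.75 mm². Layer 53 is larger (356.50 vs 143.75 mm²).

layer 53 (z = 16.96 mm)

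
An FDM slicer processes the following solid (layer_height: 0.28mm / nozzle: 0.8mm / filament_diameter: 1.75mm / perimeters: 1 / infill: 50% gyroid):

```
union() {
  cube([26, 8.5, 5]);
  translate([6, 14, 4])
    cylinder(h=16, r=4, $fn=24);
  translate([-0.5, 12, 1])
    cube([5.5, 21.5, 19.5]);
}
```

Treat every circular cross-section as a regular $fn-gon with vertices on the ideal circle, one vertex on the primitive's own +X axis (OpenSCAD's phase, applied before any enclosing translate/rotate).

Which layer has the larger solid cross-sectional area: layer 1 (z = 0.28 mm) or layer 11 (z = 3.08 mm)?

Layer 1 (z = 0.28): the 26×8.5 cube contributes its full rectangle (area 221.00 mm²); the cylinder at (6, 14) does not reach this height (z outside [4, 20]); the cube at (-0.5, 12) does not reach this height (z outside [1, 20.5]); Combining (union): only the 26×8.5 cube is present, so the union is just that shape — area = 221.00 mm². So its area = 221.00 mm². Layer 11 (z = 3.08): the cube is present — its section is the full 26×8.5 rectangle (area 221.00 mm²); the cylinder at (6, 14) is not intersected at this z (z outside [4, 20]); the cube at (-0.5, 12) (footprint 5.5×21.5) is included at this height (area 118.25 mm²); Taking the union: the 2 present regions are separate (no shared area or edge), so areas and boundary lengths simply add and each stays a separate island — area = 339.25 mm². So its area = 339.25 mm². Layer 11 is larger (339.25 vs 221.00 mm²).

layer 11 (z = 3.08 mm)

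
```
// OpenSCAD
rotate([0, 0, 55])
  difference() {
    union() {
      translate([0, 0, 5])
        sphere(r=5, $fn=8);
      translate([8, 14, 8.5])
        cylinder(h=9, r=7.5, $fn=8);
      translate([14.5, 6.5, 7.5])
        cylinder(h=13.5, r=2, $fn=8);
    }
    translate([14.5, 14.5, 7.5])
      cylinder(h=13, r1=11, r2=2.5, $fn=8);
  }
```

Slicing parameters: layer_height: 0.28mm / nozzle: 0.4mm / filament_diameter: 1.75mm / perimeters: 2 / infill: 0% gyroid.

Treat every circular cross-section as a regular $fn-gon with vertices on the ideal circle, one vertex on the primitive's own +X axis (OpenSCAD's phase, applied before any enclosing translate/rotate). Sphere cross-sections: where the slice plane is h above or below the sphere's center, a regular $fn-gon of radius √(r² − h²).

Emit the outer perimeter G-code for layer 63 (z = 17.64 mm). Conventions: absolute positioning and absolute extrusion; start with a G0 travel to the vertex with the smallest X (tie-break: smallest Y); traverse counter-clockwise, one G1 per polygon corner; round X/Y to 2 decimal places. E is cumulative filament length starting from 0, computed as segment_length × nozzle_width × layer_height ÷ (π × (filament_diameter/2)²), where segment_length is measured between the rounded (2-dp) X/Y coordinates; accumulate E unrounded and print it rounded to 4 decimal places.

At z = 17.64 mm: the sphere is not intersected at this z (|z−center|=12.640 > r=5); the cylinder at (8, 14) does not reach this height (z outside [8.5, 17.5]); the cylinder at (14.5, 6.5): section is a regular 8-gon, circumradius r=2; Taking the union: only the r=2 cylinder at (14.5, 6.5) is present, so the union is just that shape — 1 connected region; the cone at (14.5, 14.5) contributes a regular 8-gon of circumradius 4.370 (interpolated between r1=11 and r2=2.5 at t=0.780); Subtracting the remaining from the first: starting from that combined region, the cone at (14.5, 14.5) misses the remaining region (no effect) — 1 connected region; (rotated 55° about Z; rotation is an isometry so areas/perimeters/island counts are preserved). The outline is a single polygon with 8 vertices. Extrusion per mm of travel: 0.4 × 0.28 / (π × 0.875²) = 0.046564. Accumulating E over each segment gives final E = 0.5699.

G0 X1.02 Y15.26 Z17.64
G1 X1.85 Y13.97 E0.0714
G1 X3.34 Y13.64 E0.1425
G1 X4.63 Y14.46 E0.2137
G1 X4.96 Y15.95 E0.2847
G1 X4.14 Y17.24 E0.3559
G1 X2.65 Y17.58 E0.4271
G1 X1.35 Y16.75 E0.4989
G1 X1.02 Y15.26 E0.5699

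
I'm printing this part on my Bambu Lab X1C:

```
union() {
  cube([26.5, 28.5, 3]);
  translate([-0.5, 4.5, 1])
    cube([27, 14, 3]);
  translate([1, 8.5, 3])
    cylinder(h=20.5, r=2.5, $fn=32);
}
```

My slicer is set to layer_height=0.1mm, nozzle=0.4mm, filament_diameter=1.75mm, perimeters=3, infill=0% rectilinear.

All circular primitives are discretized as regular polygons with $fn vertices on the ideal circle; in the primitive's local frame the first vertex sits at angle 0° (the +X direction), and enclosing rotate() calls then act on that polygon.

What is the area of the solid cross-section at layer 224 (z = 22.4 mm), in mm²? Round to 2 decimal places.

At z = 22.4 mm: the cube does not reach this height (z outside [0, 3]); the cube at (-0.5, 4.5) is not intersected at this z (z outside [1, 4]); the r=2.5 cylinder at (1, 8.5) gives a regular 32-gon of circumradius 2.5 (constant along its height) (area = (32/2)·2.500²·sin(360°/32) = 19.51 mm²); Taking the union: only the r=2.5 cylinder at (1, 8.5) is present, so the union is just that shape — area = 19.51 mm². Overall, the cross-section is a single solid region. Net area = 19.51 mm².

19.51 mm²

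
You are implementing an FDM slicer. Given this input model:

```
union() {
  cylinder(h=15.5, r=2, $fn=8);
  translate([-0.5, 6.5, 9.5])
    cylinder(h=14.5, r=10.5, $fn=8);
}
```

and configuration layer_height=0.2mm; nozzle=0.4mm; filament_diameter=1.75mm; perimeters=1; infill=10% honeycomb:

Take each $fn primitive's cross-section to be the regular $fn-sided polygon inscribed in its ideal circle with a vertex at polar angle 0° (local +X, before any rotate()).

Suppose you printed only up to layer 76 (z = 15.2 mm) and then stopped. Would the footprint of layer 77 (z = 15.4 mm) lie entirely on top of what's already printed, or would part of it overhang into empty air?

Compare the two slices. At z = 15.2: the r=2 cylinder contributes a regular 8-gon of circumradius 2 (area = (8/2)·2.000²·sin(360°/8) = 11.31 mm²); the cylinder at (-0.5, 6.5): section is a regular 8-gon, circumradius r=10.5 (area = (8/2)·10.500²·sin(360°/8) = 311.83 mm²); Combining (union): the r=2 cylinder lies entirely inside the r=10.5 cylinder at (-0.5, 6.5), so the union is just the r=10.5 cylinder at (-0.5, 6.5) — area = 311.83 mm². At z = 15.4: the r=2 cylinder contributes a regular 8-gon of circumradius 2 (area = (8/2)·2.000²·sin(360°/8) = 11.31 mm²); the r=10.5 cylinder at (-0.5, 6.5) contributes a regular 8-gon of circumradius 10.5 (area = (8/2)·10.500²·sin(360°/8) = 311.83 mm²); Merging all regions: the r=2 cylinder lies entirely inside the r=10.5 cylinder at (-0.5, 6.5), so the union is just the r=10.5 cylinder at (-0.5, 6.5) — area = 311.83 mm². Checking containment: the cross-section at z = 15.4 is a subset of the cross-section at z = 15.2.

entirely on top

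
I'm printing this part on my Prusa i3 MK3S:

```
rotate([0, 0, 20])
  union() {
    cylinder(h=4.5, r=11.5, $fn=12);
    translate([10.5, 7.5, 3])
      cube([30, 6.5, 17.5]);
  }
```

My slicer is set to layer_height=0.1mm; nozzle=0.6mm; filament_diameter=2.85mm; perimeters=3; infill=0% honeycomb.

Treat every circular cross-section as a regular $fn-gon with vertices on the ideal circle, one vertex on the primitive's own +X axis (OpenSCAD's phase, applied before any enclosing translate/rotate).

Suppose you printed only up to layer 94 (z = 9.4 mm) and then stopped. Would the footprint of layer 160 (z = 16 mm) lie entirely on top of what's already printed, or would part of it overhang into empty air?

Compare the two slices. At z = 9.4: the cylinder is absent (z outside [0, 4.5]); the 30×6.5 cube at (10.5, 7.5) contributes its full rectangle (area 195.00 mm²); Taking the union: only the 30×6.5 cube at (10.5, 7.5) is present, so the union is just that shape — area = 195.00 mm²; (rotated 20° about Z; rotation is an isometry so areas/perimeters/island counts are preserved). At z = 16: the cylinder is not intersected at this z (z outside [0, 4.5]); the cube at (10.5, 7.5) (footprint 30×6.5) is included at this height (area 195.00 mm²); Taking the union: only the 30×6.5 cube at (10.5, 7.5) is present, so the union is just that shape — area = 195.00 mm²; (rotated 20° about Z; rotation is an isometry so areas/perimeters/island counts are preserved). Checking containment: the cross-section at z = 16 is a subset of the cross-section at z = 9.4.

entirely on top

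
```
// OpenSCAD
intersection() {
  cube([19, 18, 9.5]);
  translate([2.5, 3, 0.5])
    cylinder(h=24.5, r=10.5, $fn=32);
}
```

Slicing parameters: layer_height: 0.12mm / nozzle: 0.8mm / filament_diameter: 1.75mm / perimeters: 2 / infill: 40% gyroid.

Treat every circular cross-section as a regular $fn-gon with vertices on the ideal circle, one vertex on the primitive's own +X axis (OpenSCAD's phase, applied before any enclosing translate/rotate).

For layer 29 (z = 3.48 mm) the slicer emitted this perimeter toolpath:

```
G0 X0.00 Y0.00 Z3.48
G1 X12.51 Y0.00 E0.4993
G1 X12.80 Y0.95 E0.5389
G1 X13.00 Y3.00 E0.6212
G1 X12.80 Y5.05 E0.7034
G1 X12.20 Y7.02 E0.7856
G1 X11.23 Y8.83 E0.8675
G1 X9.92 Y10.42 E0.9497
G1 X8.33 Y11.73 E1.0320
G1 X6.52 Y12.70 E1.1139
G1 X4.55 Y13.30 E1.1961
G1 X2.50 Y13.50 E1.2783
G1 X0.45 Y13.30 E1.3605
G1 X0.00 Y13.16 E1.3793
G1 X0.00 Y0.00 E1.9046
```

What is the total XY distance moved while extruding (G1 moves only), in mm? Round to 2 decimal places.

Sum the Euclidean lengths of each G1 segment: total = 47.72 mm.

47.72 mm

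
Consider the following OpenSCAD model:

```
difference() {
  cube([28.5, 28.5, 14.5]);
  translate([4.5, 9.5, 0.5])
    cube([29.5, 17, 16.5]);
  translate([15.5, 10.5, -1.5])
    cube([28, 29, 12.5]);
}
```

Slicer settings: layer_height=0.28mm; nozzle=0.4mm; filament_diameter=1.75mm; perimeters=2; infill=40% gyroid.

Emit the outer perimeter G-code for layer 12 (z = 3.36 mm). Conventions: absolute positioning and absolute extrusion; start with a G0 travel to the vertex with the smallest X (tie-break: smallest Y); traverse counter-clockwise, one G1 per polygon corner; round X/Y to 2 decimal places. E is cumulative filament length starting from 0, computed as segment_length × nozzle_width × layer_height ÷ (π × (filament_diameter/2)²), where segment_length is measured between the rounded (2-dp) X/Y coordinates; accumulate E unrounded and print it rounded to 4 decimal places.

At z = 3.36 mm: the cube is present — its section is the full 28.5×28.5 rectangle; the cube at (4.5, 9.5) (footprint 29.5×17) is included at this height; the cube at (15.5, 10.5) is present — its section is the full 28×29 rectangle; Taking the first minus the rest: starting from the 28.5×28.5 cube, the 29.5×17 cube at (4.5, 9.5) partially overlaps it — only the 408.00 mm² overlap (of its 501.50 mm²) is removed, clipping the outline; the 28×29 cube at (15.5, 10.5) partially overlaps it — only the 26.00 mm² overlap (of its 812.00 mm²) is removed, clipping the outline — 1 connected region. The outline is a single polygon with 8 vertices. Extrusion per mm of travel: 0.4 × 0.28 / (π × 0.875²) = 0.046564. Accumulating E over each segment gives final E = 6.3327.

G0 X0.00 Y0.00 Z3.36
G1 X28.50 Y0.00 E1.3271
G1 X28.50 Y9.50 E1.7694
G1 X4.50 Y9.50 E2.8870
G1 X4.50 Y26.50 E3.6786
G1 X15.50 Y26.50 E4.1908
G1 X15.50 Y28.50 E4.2839
G1 X0.00 Y28.50 E5.0057
G1 X0.00 Y0.00 E6.3327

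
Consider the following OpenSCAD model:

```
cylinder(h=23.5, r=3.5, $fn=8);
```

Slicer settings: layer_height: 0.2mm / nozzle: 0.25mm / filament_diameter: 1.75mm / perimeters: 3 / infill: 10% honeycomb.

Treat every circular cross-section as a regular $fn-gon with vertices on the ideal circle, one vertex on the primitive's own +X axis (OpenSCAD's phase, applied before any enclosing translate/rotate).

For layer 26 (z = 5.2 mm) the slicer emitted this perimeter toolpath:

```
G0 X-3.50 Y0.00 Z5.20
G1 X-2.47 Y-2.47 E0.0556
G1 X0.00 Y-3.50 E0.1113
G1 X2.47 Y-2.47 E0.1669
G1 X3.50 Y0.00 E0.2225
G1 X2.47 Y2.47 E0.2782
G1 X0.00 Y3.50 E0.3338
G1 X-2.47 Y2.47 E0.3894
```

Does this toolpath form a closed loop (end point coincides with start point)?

Start point (G0): (-3.50, 0.00). End point (last G1): the path does not return to the start — open.

no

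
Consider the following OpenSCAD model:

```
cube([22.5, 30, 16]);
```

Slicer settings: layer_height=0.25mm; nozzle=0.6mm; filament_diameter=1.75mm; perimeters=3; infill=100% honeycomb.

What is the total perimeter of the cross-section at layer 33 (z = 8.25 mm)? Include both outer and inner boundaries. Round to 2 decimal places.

105.00 mm

At z = 8.25 mm: the cube is present — its section is the full 22.5×30 rectangle (perimeter 105.00 mm). Overall, the cross-section is a single solid region. Total boundary length (outer) = 105.00 mm.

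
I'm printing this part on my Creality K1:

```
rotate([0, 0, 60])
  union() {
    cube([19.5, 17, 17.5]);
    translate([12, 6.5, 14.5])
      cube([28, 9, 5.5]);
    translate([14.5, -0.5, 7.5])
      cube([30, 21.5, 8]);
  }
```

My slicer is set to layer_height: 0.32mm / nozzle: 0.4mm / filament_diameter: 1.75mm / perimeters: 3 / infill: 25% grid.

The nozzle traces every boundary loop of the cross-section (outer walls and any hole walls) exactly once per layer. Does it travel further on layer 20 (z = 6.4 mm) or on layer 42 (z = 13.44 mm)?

layer 42 (z = 13.44 mm)

Layer 20 (z = 6.4): the 19.5×17 cube contributes its full rectangle (perimeter 73.00 mm); the cube at (12, 6.5) is absent (z outside [14.5, 20]); the cube at (14.5, -0.5) does not reach this height (z outside [7.5, 15.5]); Merging all regions: only the 19.5×17 cube is present, so the union is just that shape — boundary = 73.00 mm; (whole slice rotated 60° about Z — lengths, areas and connectivity unchanged). So its perimeter = 73.00 mm. Layer 42 (z = 13.44): the cube (footprint 19.5×17) is included at this height (perimeter 73.00 mm); the cube at (12, 6.5) is absent (z outside [14.5, 20]); the 30×21.5 cube at (14.5, -0.5) contributes its full rectangle (perimeter 103.00 mm); Combining (union): the regions partially overlap (shared area 85.00 mm²), so the edge portions inside another operand are dropped and the merged outline is re-measured after clipping — boundary = 132.00 mm; (whole slice rotated 60° about Z — lengths, areas and connectivity unchanged). So its perimeter = 132.00 mm. Layer 42 is larger (132.00 vs 73.00 mm).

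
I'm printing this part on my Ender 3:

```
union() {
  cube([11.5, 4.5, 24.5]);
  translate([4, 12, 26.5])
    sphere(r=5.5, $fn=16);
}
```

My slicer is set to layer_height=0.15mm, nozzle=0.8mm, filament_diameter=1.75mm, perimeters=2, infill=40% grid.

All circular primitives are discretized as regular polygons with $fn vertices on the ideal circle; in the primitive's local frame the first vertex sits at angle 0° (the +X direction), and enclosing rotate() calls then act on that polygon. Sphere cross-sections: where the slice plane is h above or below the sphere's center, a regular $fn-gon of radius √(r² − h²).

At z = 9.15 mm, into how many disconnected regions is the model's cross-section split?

1

At z = 9.15 mm: the 11.5×4.5 cube contributes its full rectangle; the sphere at (4, 12) is not intersected at this z (|z−center|=17.350 > r=5.5); Combining (union): only the 11.5×4.5 cube is present, so the union is just that shape — 1 connected region. The result has 1 disconnected region.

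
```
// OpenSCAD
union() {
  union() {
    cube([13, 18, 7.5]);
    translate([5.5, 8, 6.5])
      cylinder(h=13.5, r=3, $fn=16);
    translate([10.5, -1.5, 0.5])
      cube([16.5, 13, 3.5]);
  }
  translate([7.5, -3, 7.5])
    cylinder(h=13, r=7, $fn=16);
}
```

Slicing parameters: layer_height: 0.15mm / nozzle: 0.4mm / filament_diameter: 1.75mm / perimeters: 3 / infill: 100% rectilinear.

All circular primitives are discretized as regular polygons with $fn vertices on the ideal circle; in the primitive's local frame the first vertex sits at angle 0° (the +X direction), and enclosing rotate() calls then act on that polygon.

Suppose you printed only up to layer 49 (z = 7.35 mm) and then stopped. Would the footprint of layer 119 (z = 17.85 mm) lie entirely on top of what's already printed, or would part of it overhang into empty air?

Compare the two slices. At z = 7.35: the 13×18 cube contributes its full rectangle (area 234.00 mm²); the r=3 cylinder at (5.5, 8) gives a regular 16-gon of circumradius 3 (constant along its height) (area = (16/2)·3.000²·sin(360°/16) = 27.55 mm²); the cube at (10.5, -1.5) is not intersected at this z (z outside [0.5, 4]); Taking the union: the r=3 cylinder at (5.5, 8) lies entirely inside the 13×18 cube, so the union is just the 13×18 cube — area = 234.00 mm²; the cylinder at (7.5, -3) does not reach this height (z outside [7.5, 20.5]); Taking the union: only the result so far is present, so the union is just that shape — area = 234.00 mm². At z = 17.85: the cube does not reach this height (z outside [0, 7.5]); the cylinder at (5.5, 8): section is a regular 16-gon, circumradius r=3 (area = (16/2)·3.000²·sin(360°/16) = 27.55 mm²); the cube at (10.5, -1.5) is not intersected at this z (z outside [0.5, 4]); Combining (union): only the r=3 cylinder at (5.5, 8) is present, so the union is just that shape — area = 27.55 mm²; the r=7 cylinder at (7.5, -3) contributes a regular 16-gon of circumradius 7 (area = (16/2)·7.000²·sin(360°/16) = 150.01 mm²); Taking the union: the 2 present regions are separate (no shared area or edge), so areas and boundary lengths simply add and each stays a separate island — area = 177.57 mm². Checking containment: at z = 17.85 the cross-section extends beyond the z = 7.35 cross-section by about 115.59 mm².

part overhangs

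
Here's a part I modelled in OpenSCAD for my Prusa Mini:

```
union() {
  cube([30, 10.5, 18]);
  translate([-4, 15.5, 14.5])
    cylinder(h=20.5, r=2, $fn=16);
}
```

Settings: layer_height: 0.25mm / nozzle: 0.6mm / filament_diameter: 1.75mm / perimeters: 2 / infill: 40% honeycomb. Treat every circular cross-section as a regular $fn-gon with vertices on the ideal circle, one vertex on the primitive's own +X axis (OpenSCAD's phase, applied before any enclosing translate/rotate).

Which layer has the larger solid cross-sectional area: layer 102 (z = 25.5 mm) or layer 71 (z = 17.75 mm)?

layer 71 (z = 17.75 mm)

Layer 102 (z = 25.5): the cube is absent (z outside [0, 18]); the r=2 cylinder at (-4, 15.5) gives a regular 16-gon of circumradius 2 (constant along its height) (area = (16/2)·2.000²·sin(360°/16) = 12.25 mm²); Taking the union: only the r=2 cylinder at (-4, 15.5) is present, so the union is just that shape — area = 12.25 mm². So its area = 12.25 mm². Layer 71 (z = 17.75): the cube (footprint 30×10.5) is included at this height (area 315.00 mm²); the r=2 cylinder at (-4, 15.5) contributes a regular 16-gon of circumradius 2 (area = (16/2)·2.000²·sin(360°/16) = 12.25 mm²); Combining (union): the 2 present regions are separate (no shared area or edge), so areas and boundary lengths simply add and each stays a separate island — area = 327.25 mm². So its area = 327.25 mm². Layer 71 is larger (327.25 vs 12.25 mm²).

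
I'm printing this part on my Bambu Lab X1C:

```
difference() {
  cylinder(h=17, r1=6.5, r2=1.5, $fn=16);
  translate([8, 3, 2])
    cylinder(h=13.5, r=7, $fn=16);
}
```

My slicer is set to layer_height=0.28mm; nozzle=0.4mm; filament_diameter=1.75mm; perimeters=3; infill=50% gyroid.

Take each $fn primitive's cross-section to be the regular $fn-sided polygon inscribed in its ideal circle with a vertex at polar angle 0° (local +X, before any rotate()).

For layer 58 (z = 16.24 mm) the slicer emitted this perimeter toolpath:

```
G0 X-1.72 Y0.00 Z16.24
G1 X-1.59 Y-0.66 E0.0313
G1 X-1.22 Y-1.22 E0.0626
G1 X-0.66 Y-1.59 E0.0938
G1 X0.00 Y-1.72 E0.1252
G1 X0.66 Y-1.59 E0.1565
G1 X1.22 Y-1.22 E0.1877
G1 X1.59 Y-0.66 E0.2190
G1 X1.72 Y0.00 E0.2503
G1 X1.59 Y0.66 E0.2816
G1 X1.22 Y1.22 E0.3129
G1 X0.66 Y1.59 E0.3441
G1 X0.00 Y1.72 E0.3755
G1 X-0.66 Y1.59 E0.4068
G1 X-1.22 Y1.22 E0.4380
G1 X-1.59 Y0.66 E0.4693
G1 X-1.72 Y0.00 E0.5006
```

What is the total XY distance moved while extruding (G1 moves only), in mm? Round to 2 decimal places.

10.75 mm

Sum the Euclidean lengths of each G1 segment: total = 10.75 mm.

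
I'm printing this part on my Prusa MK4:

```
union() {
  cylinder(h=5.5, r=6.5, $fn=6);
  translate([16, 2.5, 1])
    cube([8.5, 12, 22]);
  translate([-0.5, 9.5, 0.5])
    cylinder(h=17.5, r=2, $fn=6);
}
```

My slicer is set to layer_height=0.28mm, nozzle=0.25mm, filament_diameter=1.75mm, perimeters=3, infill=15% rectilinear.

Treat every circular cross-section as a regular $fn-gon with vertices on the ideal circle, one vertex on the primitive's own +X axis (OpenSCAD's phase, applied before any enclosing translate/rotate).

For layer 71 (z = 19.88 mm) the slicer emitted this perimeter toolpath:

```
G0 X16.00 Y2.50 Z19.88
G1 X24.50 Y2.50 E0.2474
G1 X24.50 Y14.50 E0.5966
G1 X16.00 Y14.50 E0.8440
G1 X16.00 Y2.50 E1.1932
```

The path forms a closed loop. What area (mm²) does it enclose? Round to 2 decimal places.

Apply the shoelace formula to the sequence of (X, Y) vertices; enclosed area = 102.00 mm².

102.00 mm²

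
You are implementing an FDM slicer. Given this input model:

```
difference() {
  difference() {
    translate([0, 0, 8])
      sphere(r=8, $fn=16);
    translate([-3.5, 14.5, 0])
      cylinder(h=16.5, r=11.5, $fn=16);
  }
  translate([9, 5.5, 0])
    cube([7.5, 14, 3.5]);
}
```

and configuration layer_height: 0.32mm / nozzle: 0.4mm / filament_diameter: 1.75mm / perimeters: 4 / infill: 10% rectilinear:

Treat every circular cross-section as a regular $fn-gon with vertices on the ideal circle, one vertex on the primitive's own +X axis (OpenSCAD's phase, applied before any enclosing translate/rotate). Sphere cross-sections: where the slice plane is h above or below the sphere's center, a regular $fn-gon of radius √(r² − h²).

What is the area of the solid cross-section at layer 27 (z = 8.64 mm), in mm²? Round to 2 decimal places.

At z = 8.64 mm: the r=8 sphere contributes a regular 16-gon of circumradius √(8²−0.64²) = 7.974 (area = (16/2)·7.974²·sin(360°/16) = 194.68 mm²); the r=11.5 cylinder at (-3.5, 14.5) gives a regular 16-gon of circumradius 11.5 (constant along its height) (area = (16/2)·11.500²·sin(360°/16) = 404.88 mm²); Taking the first minus the rest: starting from the r=8 sphere (194.68 mm²), the r=11.5 cylinder at (-3.5, 14.5) partially overlaps it — only the 34.79 mm² overlap (of its 404.88 mm²) is removed, clipping the outline — area = 159.89 mm²; the cube at (9, 5.5) does not reach this height (z outside [0, 3.5]); After the difference (first − rest): none of the subtracted shapes is present at this height, so that combined region is unchanged — area = 159.89 mm². Overall, the cross-section is a single solid region. Net area = 159.89 mm².

159.89 mm²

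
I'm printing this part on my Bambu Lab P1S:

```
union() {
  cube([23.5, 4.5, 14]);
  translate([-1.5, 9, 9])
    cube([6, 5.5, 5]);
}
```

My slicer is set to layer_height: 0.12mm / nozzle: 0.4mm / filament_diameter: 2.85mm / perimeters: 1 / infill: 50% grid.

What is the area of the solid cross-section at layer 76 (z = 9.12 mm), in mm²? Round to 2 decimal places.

At z = 9.12 mm: the 23.5×4.5 cube contributes its full rectangle (area 105.75 mm²); the cube at (-1.5, 9) (footprint 6×5.5) is included at this height (area 33.00 mm²); Combining (union): the 2 present regions are separate (no shared area or edge), so areas and boundary lengths simply add and each stays a separate island — area = 138.75 mm². Overall, the cross-section has 2 separate islands. Net area = 138.75 mm².

138.75 mm²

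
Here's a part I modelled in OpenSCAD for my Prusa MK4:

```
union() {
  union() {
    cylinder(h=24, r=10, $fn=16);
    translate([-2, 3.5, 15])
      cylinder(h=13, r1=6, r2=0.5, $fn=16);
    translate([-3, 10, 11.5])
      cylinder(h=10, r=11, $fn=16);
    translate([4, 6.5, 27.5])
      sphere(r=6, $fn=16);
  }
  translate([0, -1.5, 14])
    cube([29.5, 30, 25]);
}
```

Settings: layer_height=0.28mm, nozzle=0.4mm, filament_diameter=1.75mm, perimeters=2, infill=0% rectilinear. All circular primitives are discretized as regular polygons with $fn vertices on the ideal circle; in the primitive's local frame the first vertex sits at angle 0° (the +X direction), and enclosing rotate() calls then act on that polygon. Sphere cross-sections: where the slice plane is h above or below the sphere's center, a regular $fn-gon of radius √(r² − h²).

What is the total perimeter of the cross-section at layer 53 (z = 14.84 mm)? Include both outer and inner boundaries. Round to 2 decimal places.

At z = 14.84 mm: the r=10 cylinder contributes a regular 16-gon of circumradius 10 (perimeter = 2·16·10.000·sin(180°/16) = 62.43 mm); the cone at (-2, 3.5) does not reach this height (z outside [15, 28]); the r=11 cylinder at (-3, 10) gives a regular 16-gon of circumradius 11 (constant along its height) (perimeter = 2·16·11.000·sin(180°/16) = 68.67 mm); the sphere at (4, 6.5) is absent (|z−center|=12.660 > r=6); Taking the union: the regions partially overlap (shared area 130.32 mm²), so the edge portions inside another operand are dropped and the merged outline is re-measured after clipping — boundary = 87.68 mm; the cube at (0, -1.5) (footprint 29.5×30) is included at this height (perimeter 119.00 mm); Taking the union: the regions partially overlap (shared area 161.20 mm²), so the edge portions inside another operand are dropped and the merged outline is re-measured after clipping — boundary = 148.72 mm. Overall, the cross-section is a single solid region. Total boundary length (outer) = 148.72 mm.

148.72 mm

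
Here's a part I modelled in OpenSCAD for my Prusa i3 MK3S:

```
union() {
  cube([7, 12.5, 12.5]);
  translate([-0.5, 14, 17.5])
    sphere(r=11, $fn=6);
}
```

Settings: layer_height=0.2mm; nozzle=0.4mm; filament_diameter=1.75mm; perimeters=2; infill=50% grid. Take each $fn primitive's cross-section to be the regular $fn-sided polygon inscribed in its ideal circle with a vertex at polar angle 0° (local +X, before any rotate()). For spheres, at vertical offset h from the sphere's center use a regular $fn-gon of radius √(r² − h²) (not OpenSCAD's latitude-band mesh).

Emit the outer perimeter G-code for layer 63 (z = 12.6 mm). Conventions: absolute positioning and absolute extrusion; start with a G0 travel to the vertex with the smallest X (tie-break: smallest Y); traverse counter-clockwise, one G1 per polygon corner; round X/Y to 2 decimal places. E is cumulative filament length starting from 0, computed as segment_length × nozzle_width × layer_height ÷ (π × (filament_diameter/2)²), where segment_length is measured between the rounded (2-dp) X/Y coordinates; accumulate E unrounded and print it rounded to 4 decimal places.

G0 X-10.35 Y14.00 Z12.60
G1 X-5.42 Y5.47 E0.3277
G1 X4.42 Y5.47 E0.6550
G1 X9.35 Y14.00 E0.9827
G1 X4.42 Y22.53 E1.3103
G1 X-5.42 Y22.53 E1.6376
G1 X-10.35 Y14.00 E1.9653

At z = 12.6 mm: the cube is absent (z outside [0, 12.5]); the r=11 sphere at (-0.5, 14) contributes a regular 6-gon of circumradius √(11²−4.9²) = 9.848; Combining (union): only the r=11 sphere at (-0.5, 14) is present, so the union is just that shape — 1 connected region. The outline is a single polygon with 6 vertices. Extrusion per mm of travel: 0.4 × 0.2 / (π × 0.875²) = 0.033260. Accumulating E over each segment gives final E = 1.9653.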